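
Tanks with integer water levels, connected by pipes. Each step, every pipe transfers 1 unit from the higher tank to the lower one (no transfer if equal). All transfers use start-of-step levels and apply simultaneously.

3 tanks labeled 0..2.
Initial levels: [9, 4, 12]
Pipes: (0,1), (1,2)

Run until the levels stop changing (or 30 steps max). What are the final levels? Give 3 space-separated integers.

Answer: 8 9 8

Derivation:
Step 1: flows [0->1,2->1] -> levels [8 6 11]
Step 2: flows [0->1,2->1] -> levels [7 8 10]
Step 3: flows [1->0,2->1] -> levels [8 8 9]
Step 4: flows [0=1,2->1] -> levels [8 9 8]
Step 5: flows [1->0,1->2] -> levels [9 7 9]
Step 6: flows [0->1,2->1] -> levels [8 9 8]
  -> period-2 cycle: step 6 state = step 4 state; never stabilizes
  -> state at step 30: (30-4) mod 2 = 0, same as step 4 -> [8 9 8]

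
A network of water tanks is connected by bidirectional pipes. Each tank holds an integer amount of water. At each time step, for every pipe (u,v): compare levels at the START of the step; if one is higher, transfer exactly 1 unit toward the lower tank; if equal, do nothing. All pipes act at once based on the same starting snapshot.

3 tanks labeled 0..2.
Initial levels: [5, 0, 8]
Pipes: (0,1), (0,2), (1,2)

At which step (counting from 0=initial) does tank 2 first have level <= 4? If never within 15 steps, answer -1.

Answer: 2

Derivation:
Step 1: flows [0->1,2->0,2->1] -> levels [5 2 6]
Step 2: flows [0->1,2->0,2->1] -> levels [5 4 4]
Tank 2 first reaches <=4 at step 2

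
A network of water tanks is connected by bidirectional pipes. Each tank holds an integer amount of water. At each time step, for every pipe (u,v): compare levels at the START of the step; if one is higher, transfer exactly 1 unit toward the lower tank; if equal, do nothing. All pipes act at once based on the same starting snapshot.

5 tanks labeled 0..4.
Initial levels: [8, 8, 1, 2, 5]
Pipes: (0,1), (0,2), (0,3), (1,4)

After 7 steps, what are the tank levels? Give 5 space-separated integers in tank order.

Step 1: flows [0=1,0->2,0->3,1->4] -> levels [6 7 2 3 6]
Step 2: flows [1->0,0->2,0->3,1->4] -> levels [5 5 3 4 7]
Step 3: flows [0=1,0->2,0->3,4->1] -> levels [3 6 4 5 6]
Step 4: flows [1->0,2->0,3->0,1=4] -> levels [6 5 3 4 6]
Step 5: flows [0->1,0->2,0->3,4->1] -> levels [3 7 4 5 5]
Step 6: flows [1->0,2->0,3->0,1->4] -> levels [6 5 3 4 6]
  -> period-2 cycle: step 6 state = step 4 state
  -> state at step 7: (7-4) mod 2 = 1, same as step 5 -> [3 7 4 5 5]

Answer: 3 7 4 5 5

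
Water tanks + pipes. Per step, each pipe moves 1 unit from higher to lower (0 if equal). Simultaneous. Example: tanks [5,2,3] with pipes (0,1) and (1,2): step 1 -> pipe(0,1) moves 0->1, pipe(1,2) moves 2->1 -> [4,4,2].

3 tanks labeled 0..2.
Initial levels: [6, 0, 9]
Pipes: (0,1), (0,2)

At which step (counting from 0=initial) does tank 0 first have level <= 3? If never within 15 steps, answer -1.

Answer: -1

Derivation:
Step 1: flows [0->1,2->0] -> levels [6 1 8]
Step 2: flows [0->1,2->0] -> levels [6 2 7]
Step 3: flows [0->1,2->0] -> levels [6 3 6]
Step 4: flows [0->1,0=2] -> levels [5 4 6]
Step 5: flows [0->1,2->0] -> levels [5 5 5]
Step 6: flows [0=1,0=2] -> levels [5 5 5]
  -> stable; tank 0 stays at 5 > 3
Tank 0 never reaches <=3 within 15 steps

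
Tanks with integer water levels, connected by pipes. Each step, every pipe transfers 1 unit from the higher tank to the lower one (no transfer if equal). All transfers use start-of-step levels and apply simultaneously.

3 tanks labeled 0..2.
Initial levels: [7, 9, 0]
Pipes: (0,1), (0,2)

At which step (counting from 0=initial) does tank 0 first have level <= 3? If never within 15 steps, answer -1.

Step 1: flows [1->0,0->2] -> levels [7 8 1]
Step 2: flows [1->0,0->2] -> levels [7 7 2]
Step 3: flows [0=1,0->2] -> levels [6 7 3]
Step 4: flows [1->0,0->2] -> levels [6 6 4]
Step 5: flows [0=1,0->2] -> levels [5 6 5]
Step 6: flows [1->0,0=2] -> levels [6 5 5]
Step 7: flows [0->1,0->2] -> levels [4 6 6]
Step 8: flows [1->0,2->0] -> levels [6 5 5]
  -> period-2 cycle (repeats step 6); tank 0 never drops to <=3
Tank 0 never reaches <=3 within 15 steps

Answer: -1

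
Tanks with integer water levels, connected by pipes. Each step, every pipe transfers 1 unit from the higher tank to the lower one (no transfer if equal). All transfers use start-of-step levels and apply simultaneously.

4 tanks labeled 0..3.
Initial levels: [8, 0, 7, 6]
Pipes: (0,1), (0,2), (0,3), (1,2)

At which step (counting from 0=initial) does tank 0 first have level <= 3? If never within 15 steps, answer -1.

Answer: -1

Derivation:
Step 1: flows [0->1,0->2,0->3,2->1] -> levels [5 2 7 7]
Step 2: flows [0->1,2->0,3->0,2->1] -> levels [6 4 5 6]
Step 3: flows [0->1,0->2,0=3,2->1] -> levels [4 6 5 6]
Step 4: flows [1->0,2->0,3->0,1->2] -> levels [7 4 5 5]
Step 5: flows [0->1,0->2,0->3,2->1] -> levels [4 6 5 6]
  -> period-2 cycle (repeats step 3); tank 0 never drops to <=3
Tank 0 never reaches <=3 within 15 steps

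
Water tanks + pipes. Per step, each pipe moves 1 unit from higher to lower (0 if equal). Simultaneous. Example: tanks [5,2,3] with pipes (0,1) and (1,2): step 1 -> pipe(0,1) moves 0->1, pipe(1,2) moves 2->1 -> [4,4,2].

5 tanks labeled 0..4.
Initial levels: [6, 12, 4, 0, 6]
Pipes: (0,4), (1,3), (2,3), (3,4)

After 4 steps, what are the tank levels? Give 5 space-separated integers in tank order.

Step 1: flows [0=4,1->3,2->3,4->3] -> levels [6 11 3 3 5]
Step 2: flows [0->4,1->3,2=3,4->3] -> levels [5 10 3 5 5]
Step 3: flows [0=4,1->3,3->2,3=4] -> levels [5 9 4 5 5]
Step 4: flows [0=4,1->3,3->2,3=4] -> levels [5 8 5 5 5]

Answer: 5 8 5 5 5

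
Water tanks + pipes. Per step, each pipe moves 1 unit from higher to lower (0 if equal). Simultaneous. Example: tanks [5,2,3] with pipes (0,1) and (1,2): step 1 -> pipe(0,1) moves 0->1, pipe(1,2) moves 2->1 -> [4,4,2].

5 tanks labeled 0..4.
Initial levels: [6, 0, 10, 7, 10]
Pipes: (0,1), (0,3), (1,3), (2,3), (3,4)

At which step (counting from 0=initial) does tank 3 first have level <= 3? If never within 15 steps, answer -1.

Answer: -1

Derivation:
Step 1: flows [0->1,3->0,3->1,2->3,4->3] -> levels [6 2 9 7 9]
Step 2: flows [0->1,3->0,3->1,2->3,4->3] -> levels [6 4 8 7 8]
Step 3: flows [0->1,3->0,3->1,2->3,4->3] -> levels [6 6 7 7 7]
Step 4: flows [0=1,3->0,3->1,2=3,3=4] -> levels [7 7 7 5 7]
Step 5: flows [0=1,0->3,1->3,2->3,4->3] -> levels [6 6 6 9 6]
Step 6: flows [0=1,3->0,3->1,3->2,3->4] -> levels [7 7 7 5 7]
  -> period-2 cycle (repeats step 4); tank 3 never drops to <=3
Tank 3 never reaches <=3 within 15 steps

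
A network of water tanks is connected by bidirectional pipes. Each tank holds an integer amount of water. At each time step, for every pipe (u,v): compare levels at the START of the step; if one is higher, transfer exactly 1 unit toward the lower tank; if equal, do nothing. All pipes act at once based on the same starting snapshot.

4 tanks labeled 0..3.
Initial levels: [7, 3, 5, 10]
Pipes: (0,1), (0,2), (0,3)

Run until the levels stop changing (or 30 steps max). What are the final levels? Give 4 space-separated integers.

Step 1: flows [0->1,0->2,3->0] -> levels [6 4 6 9]
Step 2: flows [0->1,0=2,3->0] -> levels [6 5 6 8]
Step 3: flows [0->1,0=2,3->0] -> levels [6 6 6 7]
Step 4: flows [0=1,0=2,3->0] -> levels [7 6 6 6]
Step 5: flows [0->1,0->2,0->3] -> levels [4 7 7 7]
Step 6: flows [1->0,2->0,3->0] -> levels [7 6 6 6]
  -> period-2 cycle: step 6 state = step 4 state; never stabilizes
  -> state at step 30: (30-4) mod 2 = 0, same as step 4 -> [7 6 6 6]

Answer: 7 6 6 6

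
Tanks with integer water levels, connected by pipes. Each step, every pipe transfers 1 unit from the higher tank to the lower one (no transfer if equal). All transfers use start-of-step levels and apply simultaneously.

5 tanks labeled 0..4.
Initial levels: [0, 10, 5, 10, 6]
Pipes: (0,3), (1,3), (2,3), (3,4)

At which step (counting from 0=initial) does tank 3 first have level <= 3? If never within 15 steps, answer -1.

Step 1: flows [3->0,1=3,3->2,3->4] -> levels [1 10 6 7 7]
Step 2: flows [3->0,1->3,3->2,3=4] -> levels [2 9 7 6 7]
Step 3: flows [3->0,1->3,2->3,4->3] -> levels [3 8 6 8 6]
Step 4: flows [3->0,1=3,3->2,3->4] -> levels [4 8 7 5 7]
Step 5: flows [3->0,1->3,2->3,4->3] -> levels [5 7 6 7 6]
Step 6: flows [3->0,1=3,3->2,3->4] -> levels [6 7 7 4 7]
Step 7: flows [0->3,1->3,2->3,4->3] -> levels [5 6 6 8 6]
Step 8: flows [3->0,3->1,3->2,3->4] -> levels [6 7 7 4 7]
  -> period-2 cycle (repeats step 6); tank 3 never drops to <=3
Tank 3 never reaches <=3 within 15 steps

Answer: -1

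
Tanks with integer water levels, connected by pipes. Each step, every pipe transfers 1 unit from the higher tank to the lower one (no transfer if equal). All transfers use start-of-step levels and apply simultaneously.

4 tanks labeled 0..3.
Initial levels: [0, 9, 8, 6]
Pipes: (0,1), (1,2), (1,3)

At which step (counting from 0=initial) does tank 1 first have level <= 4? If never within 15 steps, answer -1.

Step 1: flows [1->0,1->2,1->3] -> levels [1 6 9 7]
Step 2: flows [1->0,2->1,3->1] -> levels [2 7 8 6]
Step 3: flows [1->0,2->1,1->3] -> levels [3 6 7 7]
Step 4: flows [1->0,2->1,3->1] -> levels [4 7 6 6]
Step 5: flows [1->0,1->2,1->3] -> levels [5 4 7 7]
Tank 1 first reaches <=4 at step 5

Answer: 5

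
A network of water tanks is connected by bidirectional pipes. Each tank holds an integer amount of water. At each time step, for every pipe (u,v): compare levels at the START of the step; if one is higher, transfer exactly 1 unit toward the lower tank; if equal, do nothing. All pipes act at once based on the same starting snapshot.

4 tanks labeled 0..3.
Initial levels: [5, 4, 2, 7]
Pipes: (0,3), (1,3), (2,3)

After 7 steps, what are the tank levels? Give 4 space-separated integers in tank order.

Answer: 5 5 5 3

Derivation:
Step 1: flows [3->0,3->1,3->2] -> levels [6 5 3 4]
Step 2: flows [0->3,1->3,3->2] -> levels [5 4 4 5]
Step 3: flows [0=3,3->1,3->2] -> levels [5 5 5 3]
Step 4: flows [0->3,1->3,2->3] -> levels [4 4 4 6]
Step 5: flows [3->0,3->1,3->2] -> levels [5 5 5 3]
  -> period-2 cycle: step 5 state = step 3 state
  -> state at step 7: (7-3) mod 2 = 0, same as step 3 -> [5 5 5 3]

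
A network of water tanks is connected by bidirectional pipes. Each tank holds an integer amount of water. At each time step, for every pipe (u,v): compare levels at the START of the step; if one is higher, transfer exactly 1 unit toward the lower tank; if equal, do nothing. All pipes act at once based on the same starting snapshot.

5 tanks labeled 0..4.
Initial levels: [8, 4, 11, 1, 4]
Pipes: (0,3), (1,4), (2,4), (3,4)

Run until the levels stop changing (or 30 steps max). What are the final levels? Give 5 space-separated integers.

Answer: 5 6 7 6 4

Derivation:
Step 1: flows [0->3,1=4,2->4,4->3] -> levels [7 4 10 3 4]
Step 2: flows [0->3,1=4,2->4,4->3] -> levels [6 4 9 5 4]
Step 3: flows [0->3,1=4,2->4,3->4] -> levels [5 4 8 5 6]
Step 4: flows [0=3,4->1,2->4,4->3] -> levels [5 5 7 6 5]
Step 5: flows [3->0,1=4,2->4,3->4] -> levels [6 5 6 4 7]
Step 6: flows [0->3,4->1,4->2,4->3] -> levels [5 6 7 6 4]
Step 7: flows [3->0,1->4,2->4,3->4] -> levels [6 5 6 4 7]
  -> period-2 cycle: step 7 state = step 5 state; never stabilizes
  -> state at step 30: (30-5) mod 2 = 1, same as step 6 -> [5 6 7 6 4]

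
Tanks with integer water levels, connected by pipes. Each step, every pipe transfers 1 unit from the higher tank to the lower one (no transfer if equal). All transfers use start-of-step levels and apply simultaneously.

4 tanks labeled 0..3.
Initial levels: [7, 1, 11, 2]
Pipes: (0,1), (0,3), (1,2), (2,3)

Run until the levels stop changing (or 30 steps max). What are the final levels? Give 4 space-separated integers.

Step 1: flows [0->1,0->3,2->1,2->3] -> levels [5 3 9 4]
Step 2: flows [0->1,0->3,2->1,2->3] -> levels [3 5 7 6]
Step 3: flows [1->0,3->0,2->1,2->3] -> levels [5 5 5 6]
Step 4: flows [0=1,3->0,1=2,3->2] -> levels [6 5 6 4]
Step 5: flows [0->1,0->3,2->1,2->3] -> levels [4 7 4 6]
Step 6: flows [1->0,3->0,1->2,3->2] -> levels [6 5 6 4]
  -> period-2 cycle: step 6 state = step 4 state; never stabilizes
  -> state at step 30: (30-4) mod 2 = 0, same as step 4 -> [6 5 6 4]

Answer: 6 5 6 4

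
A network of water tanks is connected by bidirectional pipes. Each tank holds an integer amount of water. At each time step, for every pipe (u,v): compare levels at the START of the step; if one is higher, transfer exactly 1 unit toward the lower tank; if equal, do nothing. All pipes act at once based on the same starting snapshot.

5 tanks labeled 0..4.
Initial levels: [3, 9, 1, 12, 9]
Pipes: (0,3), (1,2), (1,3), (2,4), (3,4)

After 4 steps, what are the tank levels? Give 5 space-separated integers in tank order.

Answer: 7 7 7 6 7

Derivation:
Step 1: flows [3->0,1->2,3->1,4->2,3->4] -> levels [4 9 3 9 9]
Step 2: flows [3->0,1->2,1=3,4->2,3=4] -> levels [5 8 5 8 8]
Step 3: flows [3->0,1->2,1=3,4->2,3=4] -> levels [6 7 7 7 7]
Step 4: flows [3->0,1=2,1=3,2=4,3=4] -> levels [7 7 7 6 7]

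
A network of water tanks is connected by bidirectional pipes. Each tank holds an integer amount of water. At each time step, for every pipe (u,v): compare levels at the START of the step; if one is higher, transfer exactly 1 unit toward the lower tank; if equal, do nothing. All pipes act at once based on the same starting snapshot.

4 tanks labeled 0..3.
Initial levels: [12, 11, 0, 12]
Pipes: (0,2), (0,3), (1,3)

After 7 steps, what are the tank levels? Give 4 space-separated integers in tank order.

Step 1: flows [0->2,0=3,3->1] -> levels [11 12 1 11]
Step 2: flows [0->2,0=3,1->3] -> levels [10 11 2 12]
Step 3: flows [0->2,3->0,3->1] -> levels [10 12 3 10]
Step 4: flows [0->2,0=3,1->3] -> levels [9 11 4 11]
Step 5: flows [0->2,3->0,1=3] -> levels [9 11 5 10]
Step 6: flows [0->2,3->0,1->3] -> levels [9 10 6 10]
Step 7: flows [0->2,3->0,1=3] -> levels [9 10 7 9]

Answer: 9 10 7 9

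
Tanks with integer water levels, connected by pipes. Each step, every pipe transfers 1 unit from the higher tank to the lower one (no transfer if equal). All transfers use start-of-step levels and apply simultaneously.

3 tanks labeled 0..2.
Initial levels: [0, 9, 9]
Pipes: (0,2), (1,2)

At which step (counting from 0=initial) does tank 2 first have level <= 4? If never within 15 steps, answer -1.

Answer: -1

Derivation:
Step 1: flows [2->0,1=2] -> levels [1 9 8]
Step 2: flows [2->0,1->2] -> levels [2 8 8]
Step 3: flows [2->0,1=2] -> levels [3 8 7]
Step 4: flows [2->0,1->2] -> levels [4 7 7]
Step 5: flows [2->0,1=2] -> levels [5 7 6]
Step 6: flows [2->0,1->2] -> levels [6 6 6]
Step 7: flows [0=2,1=2] -> levels [6 6 6]
  -> stable; tank 2 stays at 6 > 4
Tank 2 never reaches <=4 within 15 steps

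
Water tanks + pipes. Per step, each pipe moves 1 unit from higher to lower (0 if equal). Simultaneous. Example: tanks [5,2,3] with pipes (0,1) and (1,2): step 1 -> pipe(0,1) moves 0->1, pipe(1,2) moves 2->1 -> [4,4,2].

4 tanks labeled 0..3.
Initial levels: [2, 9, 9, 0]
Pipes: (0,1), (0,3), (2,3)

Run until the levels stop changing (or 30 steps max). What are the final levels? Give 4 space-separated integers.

Answer: 5 5 5 5

Derivation:
Step 1: flows [1->0,0->3,2->3] -> levels [2 8 8 2]
Step 2: flows [1->0,0=3,2->3] -> levels [3 7 7 3]
Step 3: flows [1->0,0=3,2->3] -> levels [4 6 6 4]
Step 4: flows [1->0,0=3,2->3] -> levels [5 5 5 5]
Step 5: flows [0=1,0=3,2=3] -> levels [5 5 5 5]
  -> stable (no change)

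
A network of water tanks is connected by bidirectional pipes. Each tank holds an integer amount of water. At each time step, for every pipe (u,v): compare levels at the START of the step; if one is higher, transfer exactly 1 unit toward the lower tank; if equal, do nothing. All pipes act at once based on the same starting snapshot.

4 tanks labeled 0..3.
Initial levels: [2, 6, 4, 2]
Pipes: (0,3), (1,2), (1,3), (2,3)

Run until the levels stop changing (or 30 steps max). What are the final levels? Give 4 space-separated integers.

Step 1: flows [0=3,1->2,1->3,2->3] -> levels [2 4 4 4]
Step 2: flows [3->0,1=2,1=3,2=3] -> levels [3 4 4 3]
Step 3: flows [0=3,1=2,1->3,2->3] -> levels [3 3 3 5]
Step 4: flows [3->0,1=2,3->1,3->2] -> levels [4 4 4 2]
Step 5: flows [0->3,1=2,1->3,2->3] -> levels [3 3 3 5]
  -> period-2 cycle: step 5 state = step 3 state; never stabilizes
  -> state at step 30: (30-3) mod 2 = 1, same as step 4 -> [4 4 4 2]

Answer: 4 4 4 2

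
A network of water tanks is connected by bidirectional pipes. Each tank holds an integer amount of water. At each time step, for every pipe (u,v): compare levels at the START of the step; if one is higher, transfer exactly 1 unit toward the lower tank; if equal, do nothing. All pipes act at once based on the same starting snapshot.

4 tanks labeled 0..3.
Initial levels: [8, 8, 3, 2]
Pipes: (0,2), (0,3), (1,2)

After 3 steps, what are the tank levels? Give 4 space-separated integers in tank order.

Answer: 5 7 5 4

Derivation:
Step 1: flows [0->2,0->3,1->2] -> levels [6 7 5 3]
Step 2: flows [0->2,0->3,1->2] -> levels [4 6 7 4]
Step 3: flows [2->0,0=3,2->1] -> levels [5 7 5 4]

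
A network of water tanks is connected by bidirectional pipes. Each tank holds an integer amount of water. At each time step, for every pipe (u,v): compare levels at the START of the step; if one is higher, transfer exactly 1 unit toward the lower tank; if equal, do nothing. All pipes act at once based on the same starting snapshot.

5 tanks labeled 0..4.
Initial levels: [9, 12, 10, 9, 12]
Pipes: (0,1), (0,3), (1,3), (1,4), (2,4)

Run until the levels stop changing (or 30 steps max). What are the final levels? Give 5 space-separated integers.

Step 1: flows [1->0,0=3,1->3,1=4,4->2] -> levels [10 10 11 10 11]
Step 2: flows [0=1,0=3,1=3,4->1,2=4] -> levels [10 11 11 10 10]
Step 3: flows [1->0,0=3,1->3,1->4,2->4] -> levels [11 8 10 11 12]
Step 4: flows [0->1,0=3,3->1,4->1,4->2] -> levels [10 11 11 10 10]
  -> period-2 cycle: step 4 state = step 2 state; never stabilizes
  -> state at step 30: (30-2) mod 2 = 0, same as step 2 -> [10 11 11 10 10]

Answer: 10 11 11 10 10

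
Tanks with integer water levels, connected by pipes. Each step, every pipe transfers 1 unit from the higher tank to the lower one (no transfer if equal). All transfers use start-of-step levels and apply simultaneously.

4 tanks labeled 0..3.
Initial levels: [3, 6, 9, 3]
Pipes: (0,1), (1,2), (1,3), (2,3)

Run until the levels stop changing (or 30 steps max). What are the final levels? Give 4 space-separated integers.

Step 1: flows [1->0,2->1,1->3,2->3] -> levels [4 5 7 5]
Step 2: flows [1->0,2->1,1=3,2->3] -> levels [5 5 5 6]
Step 3: flows [0=1,1=2,3->1,3->2] -> levels [5 6 6 4]
Step 4: flows [1->0,1=2,1->3,2->3] -> levels [6 4 5 6]
Step 5: flows [0->1,2->1,3->1,3->2] -> levels [5 7 5 4]
Step 6: flows [1->0,1->2,1->3,2->3] -> levels [6 4 5 6]
  -> period-2 cycle: step 6 state = step 4 state; never stabilizes
  -> state at step 30: (30-4) mod 2 = 0, same as step 4 -> [6 4 5 6]

Answer: 6 4 5 6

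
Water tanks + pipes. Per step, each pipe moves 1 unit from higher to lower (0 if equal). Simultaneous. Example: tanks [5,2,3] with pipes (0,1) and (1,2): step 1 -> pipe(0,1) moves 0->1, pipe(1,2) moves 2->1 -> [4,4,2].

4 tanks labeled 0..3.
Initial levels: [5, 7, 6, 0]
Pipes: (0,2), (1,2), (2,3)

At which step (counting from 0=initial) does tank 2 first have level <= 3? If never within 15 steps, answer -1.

Step 1: flows [2->0,1->2,2->3] -> levels [6 6 5 1]
Step 2: flows [0->2,1->2,2->3] -> levels [5 5 6 2]
Step 3: flows [2->0,2->1,2->3] -> levels [6 6 3 3]
Tank 2 first reaches <=3 at step 3

Answer: 3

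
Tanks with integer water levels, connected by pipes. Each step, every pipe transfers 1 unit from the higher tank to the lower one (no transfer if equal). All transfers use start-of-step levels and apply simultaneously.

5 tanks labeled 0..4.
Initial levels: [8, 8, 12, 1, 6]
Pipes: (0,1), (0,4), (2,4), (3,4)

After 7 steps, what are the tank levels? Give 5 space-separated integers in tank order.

Step 1: flows [0=1,0->4,2->4,4->3] -> levels [7 8 11 2 7]
Step 2: flows [1->0,0=4,2->4,4->3] -> levels [8 7 10 3 7]
Step 3: flows [0->1,0->4,2->4,4->3] -> levels [6 8 9 4 8]
Step 4: flows [1->0,4->0,2->4,4->3] -> levels [8 7 8 5 7]
Step 5: flows [0->1,0->4,2->4,4->3] -> levels [6 8 7 6 8]
Step 6: flows [1->0,4->0,4->2,4->3] -> levels [8 7 8 7 5]
Step 7: flows [0->1,0->4,2->4,3->4] -> levels [6 8 7 6 8]

Answer: 6 8 7 6 8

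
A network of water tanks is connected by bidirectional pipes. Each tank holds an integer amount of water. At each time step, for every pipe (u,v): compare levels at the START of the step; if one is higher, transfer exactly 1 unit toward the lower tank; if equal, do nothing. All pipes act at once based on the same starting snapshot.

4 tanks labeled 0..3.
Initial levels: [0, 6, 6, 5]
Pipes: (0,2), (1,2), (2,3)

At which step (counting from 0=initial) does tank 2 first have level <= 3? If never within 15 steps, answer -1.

Step 1: flows [2->0,1=2,2->3] -> levels [1 6 4 6]
Step 2: flows [2->0,1->2,3->2] -> levels [2 5 5 5]
Step 3: flows [2->0,1=2,2=3] -> levels [3 5 4 5]
Step 4: flows [2->0,1->2,3->2] -> levels [4 4 5 4]
Step 5: flows [2->0,2->1,2->3] -> levels [5 5 2 5]
Tank 2 first reaches <=3 at step 5

Answer: 5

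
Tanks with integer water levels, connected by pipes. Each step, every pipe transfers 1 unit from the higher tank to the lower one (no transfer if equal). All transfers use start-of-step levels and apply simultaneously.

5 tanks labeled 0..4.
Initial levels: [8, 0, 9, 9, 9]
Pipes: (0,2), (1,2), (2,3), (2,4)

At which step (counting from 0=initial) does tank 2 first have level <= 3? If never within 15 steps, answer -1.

Answer: -1

Derivation:
Step 1: flows [2->0,2->1,2=3,2=4] -> levels [9 1 7 9 9]
Step 2: flows [0->2,2->1,3->2,4->2] -> levels [8 2 9 8 8]
Step 3: flows [2->0,2->1,2->3,2->4] -> levels [9 3 5 9 9]
Step 4: flows [0->2,2->1,3->2,4->2] -> levels [8 4 7 8 8]
Step 5: flows [0->2,2->1,3->2,4->2] -> levels [7 5 9 7 7]
Step 6: flows [2->0,2->1,2->3,2->4] -> levels [8 6 5 8 8]
Step 7: flows [0->2,1->2,3->2,4->2] -> levels [7 5 9 7 7]
  -> period-2 cycle (repeats step 5); tank 2 never drops to <=3
Tank 2 never reaches <=3 within 15 steps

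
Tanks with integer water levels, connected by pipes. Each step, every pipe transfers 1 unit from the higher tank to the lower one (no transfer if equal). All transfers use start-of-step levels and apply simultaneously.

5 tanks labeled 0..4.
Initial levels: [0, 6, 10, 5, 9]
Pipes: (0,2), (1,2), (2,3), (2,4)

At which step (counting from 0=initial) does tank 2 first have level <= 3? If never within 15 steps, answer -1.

Step 1: flows [2->0,2->1,2->3,2->4] -> levels [1 7 6 6 10]
Step 2: flows [2->0,1->2,2=3,4->2] -> levels [2 6 7 6 9]
Step 3: flows [2->0,2->1,2->3,4->2] -> levels [3 7 5 7 8]
Step 4: flows [2->0,1->2,3->2,4->2] -> levels [4 6 7 6 7]
Step 5: flows [2->0,2->1,2->3,2=4] -> levels [5 7 4 7 7]
Step 6: flows [0->2,1->2,3->2,4->2] -> levels [4 6 8 6 6]
Step 7: flows [2->0,2->1,2->3,2->4] -> levels [5 7 4 7 7]
  -> period-2 cycle (repeats step 5); tank 2 never drops to <=3
Tank 2 never reaches <=3 within 15 steps

Answer: -1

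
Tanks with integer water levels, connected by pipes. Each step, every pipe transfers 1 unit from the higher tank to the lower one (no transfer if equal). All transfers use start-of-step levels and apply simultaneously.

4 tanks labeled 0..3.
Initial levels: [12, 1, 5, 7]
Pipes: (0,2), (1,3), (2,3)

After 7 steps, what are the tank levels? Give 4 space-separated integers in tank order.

Answer: 6 6 7 6

Derivation:
Step 1: flows [0->2,3->1,3->2] -> levels [11 2 7 5]
Step 2: flows [0->2,3->1,2->3] -> levels [10 3 7 5]
Step 3: flows [0->2,3->1,2->3] -> levels [9 4 7 5]
Step 4: flows [0->2,3->1,2->3] -> levels [8 5 7 5]
Step 5: flows [0->2,1=3,2->3] -> levels [7 5 7 6]
Step 6: flows [0=2,3->1,2->3] -> levels [7 6 6 6]
Step 7: flows [0->2,1=3,2=3] -> levels [6 6 7 6]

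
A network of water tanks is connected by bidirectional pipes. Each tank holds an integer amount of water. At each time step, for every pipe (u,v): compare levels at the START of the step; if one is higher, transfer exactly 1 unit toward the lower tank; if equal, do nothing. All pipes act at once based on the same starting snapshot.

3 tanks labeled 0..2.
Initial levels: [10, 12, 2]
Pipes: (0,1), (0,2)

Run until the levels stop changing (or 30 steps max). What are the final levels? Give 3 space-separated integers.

Answer: 8 8 8

Derivation:
Step 1: flows [1->0,0->2] -> levels [10 11 3]
Step 2: flows [1->0,0->2] -> levels [10 10 4]
Step 3: flows [0=1,0->2] -> levels [9 10 5]
Step 4: flows [1->0,0->2] -> levels [9 9 6]
Step 5: flows [0=1,0->2] -> levels [8 9 7]
Step 6: flows [1->0,0->2] -> levels [8 8 8]
Step 7: flows [0=1,0=2] -> levels [8 8 8]
  -> stable (no change)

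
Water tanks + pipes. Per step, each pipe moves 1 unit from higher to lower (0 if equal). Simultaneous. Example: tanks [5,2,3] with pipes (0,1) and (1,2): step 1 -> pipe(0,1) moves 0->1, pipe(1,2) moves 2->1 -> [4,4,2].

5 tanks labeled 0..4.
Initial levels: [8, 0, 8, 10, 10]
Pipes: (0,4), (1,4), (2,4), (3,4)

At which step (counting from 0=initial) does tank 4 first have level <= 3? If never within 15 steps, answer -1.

Step 1: flows [4->0,4->1,4->2,3=4] -> levels [9 1 9 10 7]
Step 2: flows [0->4,4->1,2->4,3->4] -> levels [8 2 8 9 9]
Step 3: flows [4->0,4->1,4->2,3=4] -> levels [9 3 9 9 6]
Step 4: flows [0->4,4->1,2->4,3->4] -> levels [8 4 8 8 8]
Step 5: flows [0=4,4->1,2=4,3=4] -> levels [8 5 8 8 7]
Step 6: flows [0->4,4->1,2->4,3->4] -> levels [7 6 7 7 9]
Step 7: flows [4->0,4->1,4->2,4->3] -> levels [8 7 8 8 5]
Step 8: flows [0->4,1->4,2->4,3->4] -> levels [7 6 7 7 9]
  -> period-2 cycle (repeats step 6); tank 4 never drops to <=3
Tank 4 never reaches <=3 within 15 steps

Answer: -1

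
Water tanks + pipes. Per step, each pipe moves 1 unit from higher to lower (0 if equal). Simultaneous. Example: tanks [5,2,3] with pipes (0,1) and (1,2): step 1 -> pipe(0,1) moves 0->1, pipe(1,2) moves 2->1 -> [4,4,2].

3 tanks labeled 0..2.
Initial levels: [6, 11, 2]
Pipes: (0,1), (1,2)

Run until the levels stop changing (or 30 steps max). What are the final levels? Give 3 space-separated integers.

Step 1: flows [1->0,1->2] -> levels [7 9 3]
Step 2: flows [1->0,1->2] -> levels [8 7 4]
Step 3: flows [0->1,1->2] -> levels [7 7 5]
Step 4: flows [0=1,1->2] -> levels [7 6 6]
Step 5: flows [0->1,1=2] -> levels [6 7 6]
Step 6: flows [1->0,1->2] -> levels [7 5 7]
Step 7: flows [0->1,2->1] -> levels [6 7 6]
  -> period-2 cycle: step 7 state = step 5 state; never stabilizes
  -> state at step 30: (30-5) mod 2 = 1, same as step 6 -> [7 5 7]

Answer: 7 5 7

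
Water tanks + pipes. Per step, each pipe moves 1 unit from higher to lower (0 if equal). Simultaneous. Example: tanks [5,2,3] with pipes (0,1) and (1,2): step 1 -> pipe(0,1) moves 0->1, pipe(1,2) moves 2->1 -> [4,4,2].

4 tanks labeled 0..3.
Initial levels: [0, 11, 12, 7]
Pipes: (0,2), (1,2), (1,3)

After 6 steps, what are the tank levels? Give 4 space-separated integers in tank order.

Step 1: flows [2->0,2->1,1->3] -> levels [1 11 10 8]
Step 2: flows [2->0,1->2,1->3] -> levels [2 9 10 9]
Step 3: flows [2->0,2->1,1=3] -> levels [3 10 8 9]
Step 4: flows [2->0,1->2,1->3] -> levels [4 8 8 10]
Step 5: flows [2->0,1=2,3->1] -> levels [5 9 7 9]
Step 6: flows [2->0,1->2,1=3] -> levels [6 8 7 9]

Answer: 6 8 7 9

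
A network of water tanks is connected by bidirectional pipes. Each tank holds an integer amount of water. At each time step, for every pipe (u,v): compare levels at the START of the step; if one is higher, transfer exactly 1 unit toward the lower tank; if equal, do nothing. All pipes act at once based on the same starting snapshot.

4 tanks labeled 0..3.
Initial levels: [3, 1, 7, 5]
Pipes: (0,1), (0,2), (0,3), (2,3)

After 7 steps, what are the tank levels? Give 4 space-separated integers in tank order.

Answer: 2 4 5 5

Derivation:
Step 1: flows [0->1,2->0,3->0,2->3] -> levels [4 2 5 5]
Step 2: flows [0->1,2->0,3->0,2=3] -> levels [5 3 4 4]
Step 3: flows [0->1,0->2,0->3,2=3] -> levels [2 4 5 5]
Step 4: flows [1->0,2->0,3->0,2=3] -> levels [5 3 4 4]
  -> period-2 cycle: step 4 state = step 2 state
  -> state at step 7: (7-2) mod 2 = 1, same as step 3 -> [2 4 5 5]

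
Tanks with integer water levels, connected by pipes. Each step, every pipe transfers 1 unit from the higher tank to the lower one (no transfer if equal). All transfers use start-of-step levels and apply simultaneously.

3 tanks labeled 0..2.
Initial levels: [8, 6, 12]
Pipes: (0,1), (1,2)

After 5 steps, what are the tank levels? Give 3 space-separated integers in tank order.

Step 1: flows [0->1,2->1] -> levels [7 8 11]
Step 2: flows [1->0,2->1] -> levels [8 8 10]
Step 3: flows [0=1,2->1] -> levels [8 9 9]
Step 4: flows [1->0,1=2] -> levels [9 8 9]
Step 5: flows [0->1,2->1] -> levels [8 10 8]

Answer: 8 10 8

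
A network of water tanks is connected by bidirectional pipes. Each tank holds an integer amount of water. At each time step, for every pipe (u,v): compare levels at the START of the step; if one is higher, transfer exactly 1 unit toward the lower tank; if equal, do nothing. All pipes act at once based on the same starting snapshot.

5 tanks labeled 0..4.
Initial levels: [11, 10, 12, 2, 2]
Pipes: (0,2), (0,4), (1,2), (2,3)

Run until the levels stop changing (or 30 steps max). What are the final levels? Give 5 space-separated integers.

Answer: 6 7 9 7 8

Derivation:
Step 1: flows [2->0,0->4,2->1,2->3] -> levels [11 11 9 3 3]
Step 2: flows [0->2,0->4,1->2,2->3] -> levels [9 10 10 4 4]
Step 3: flows [2->0,0->4,1=2,2->3] -> levels [9 10 8 5 5]
Step 4: flows [0->2,0->4,1->2,2->3] -> levels [7 9 9 6 6]
Step 5: flows [2->0,0->4,1=2,2->3] -> levels [7 9 7 7 7]
Step 6: flows [0=2,0=4,1->2,2=3] -> levels [7 8 8 7 7]
Step 7: flows [2->0,0=4,1=2,2->3] -> levels [8 8 6 8 7]
Step 8: flows [0->2,0->4,1->2,3->2] -> levels [6 7 9 7 8]
Step 9: flows [2->0,4->0,2->1,2->3] -> levels [8 8 6 8 7]
  -> period-2 cycle: step 9 state = step 7 state; never stabilizes
  -> state at step 30: (30-7) mod 2 = 1, same as step 8 -> [6 7 9 7 8]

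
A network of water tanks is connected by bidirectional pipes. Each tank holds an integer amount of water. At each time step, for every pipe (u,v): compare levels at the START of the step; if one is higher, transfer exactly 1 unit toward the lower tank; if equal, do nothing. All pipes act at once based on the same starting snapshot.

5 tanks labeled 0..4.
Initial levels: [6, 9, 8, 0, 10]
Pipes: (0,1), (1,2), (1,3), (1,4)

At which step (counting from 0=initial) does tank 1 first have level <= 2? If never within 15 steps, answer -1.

Answer: -1

Derivation:
Step 1: flows [1->0,1->2,1->3,4->1] -> levels [7 7 9 1 9]
Step 2: flows [0=1,2->1,1->3,4->1] -> levels [7 8 8 2 8]
Step 3: flows [1->0,1=2,1->3,1=4] -> levels [8 6 8 3 8]
Step 4: flows [0->1,2->1,1->3,4->1] -> levels [7 8 7 4 7]
Step 5: flows [1->0,1->2,1->3,1->4] -> levels [8 4 8 5 8]
Step 6: flows [0->1,2->1,3->1,4->1] -> levels [7 8 7 4 7]
  -> period-2 cycle (repeats step 4); tank 1 never drops to <=2
Tank 1 never reaches <=2 within 15 steps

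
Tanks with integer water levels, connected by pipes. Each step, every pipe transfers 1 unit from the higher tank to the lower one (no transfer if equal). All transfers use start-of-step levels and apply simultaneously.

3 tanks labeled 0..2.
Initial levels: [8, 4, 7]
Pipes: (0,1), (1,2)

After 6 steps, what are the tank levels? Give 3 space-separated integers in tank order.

Answer: 6 7 6

Derivation:
Step 1: flows [0->1,2->1] -> levels [7 6 6]
Step 2: flows [0->1,1=2] -> levels [6 7 6]
Step 3: flows [1->0,1->2] -> levels [7 5 7]
Step 4: flows [0->1,2->1] -> levels [6 7 6]
  -> period-2 cycle: step 4 state = step 2 state
  -> state at step 6: (6-2) mod 2 = 0, same as step 2 -> [6 7 6]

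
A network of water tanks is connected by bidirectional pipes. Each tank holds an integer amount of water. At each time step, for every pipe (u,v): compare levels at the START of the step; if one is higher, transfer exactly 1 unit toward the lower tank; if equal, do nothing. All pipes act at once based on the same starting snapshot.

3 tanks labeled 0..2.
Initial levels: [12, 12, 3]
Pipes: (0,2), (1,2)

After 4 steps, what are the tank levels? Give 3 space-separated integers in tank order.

Answer: 9 9 9

Derivation:
Step 1: flows [0->2,1->2] -> levels [11 11 5]
Step 2: flows [0->2,1->2] -> levels [10 10 7]
Step 3: flows [0->2,1->2] -> levels [9 9 9]
Step 4: flows [0=2,1=2] -> levels [9 9 9]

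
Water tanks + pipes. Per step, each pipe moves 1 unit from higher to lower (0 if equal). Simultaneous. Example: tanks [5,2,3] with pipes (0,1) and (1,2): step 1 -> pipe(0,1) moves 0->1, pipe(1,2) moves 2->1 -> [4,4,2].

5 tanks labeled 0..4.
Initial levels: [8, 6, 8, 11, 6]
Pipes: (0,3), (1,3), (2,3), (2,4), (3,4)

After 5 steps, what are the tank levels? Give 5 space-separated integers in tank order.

Answer: 9 8 8 6 8

Derivation:
Step 1: flows [3->0,3->1,3->2,2->4,3->4] -> levels [9 7 8 7 8]
Step 2: flows [0->3,1=3,2->3,2=4,4->3] -> levels [8 7 7 10 7]
Step 3: flows [3->0,3->1,3->2,2=4,3->4] -> levels [9 8 8 6 8]
Step 4: flows [0->3,1->3,2->3,2=4,4->3] -> levels [8 7 7 10 7]
  -> period-2 cycle: step 4 state = step 2 state
  -> state at step 5: (5-2) mod 2 = 1, same as step 3 -> [9 8 8 6 8]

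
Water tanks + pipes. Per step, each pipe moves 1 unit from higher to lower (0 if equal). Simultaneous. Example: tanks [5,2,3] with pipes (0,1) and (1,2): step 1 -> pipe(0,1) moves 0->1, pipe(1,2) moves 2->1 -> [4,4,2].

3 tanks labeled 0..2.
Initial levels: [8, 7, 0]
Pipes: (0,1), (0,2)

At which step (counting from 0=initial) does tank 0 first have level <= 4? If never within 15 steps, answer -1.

Step 1: flows [0->1,0->2] -> levels [6 8 1]
Step 2: flows [1->0,0->2] -> levels [6 7 2]
Step 3: flows [1->0,0->2] -> levels [6 6 3]
Step 4: flows [0=1,0->2] -> levels [5 6 4]
Step 5: flows [1->0,0->2] -> levels [5 5 5]
Step 6: flows [0=1,0=2] -> levels [5 5 5]
  -> stable; tank 0 stays at 5 > 4
Tank 0 never reaches <=4 within 15 steps

Answer: -1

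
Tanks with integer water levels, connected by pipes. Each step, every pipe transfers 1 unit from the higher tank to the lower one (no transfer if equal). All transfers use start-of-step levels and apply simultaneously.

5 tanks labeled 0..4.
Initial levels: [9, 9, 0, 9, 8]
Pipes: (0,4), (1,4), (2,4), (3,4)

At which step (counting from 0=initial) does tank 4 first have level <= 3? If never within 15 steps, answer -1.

Answer: -1

Derivation:
Step 1: flows [0->4,1->4,4->2,3->4] -> levels [8 8 1 8 10]
Step 2: flows [4->0,4->1,4->2,4->3] -> levels [9 9 2 9 6]
Step 3: flows [0->4,1->4,4->2,3->4] -> levels [8 8 3 8 8]
Step 4: flows [0=4,1=4,4->2,3=4] -> levels [8 8 4 8 7]
Step 5: flows [0->4,1->4,4->2,3->4] -> levels [7 7 5 7 9]
Step 6: flows [4->0,4->1,4->2,4->3] -> levels [8 8 6 8 5]
Step 7: flows [0->4,1->4,2->4,3->4] -> levels [7 7 5 7 9]
  -> period-2 cycle (repeats step 5); tank 4 never drops to <=3
Tank 4 never reaches <=3 within 15 steps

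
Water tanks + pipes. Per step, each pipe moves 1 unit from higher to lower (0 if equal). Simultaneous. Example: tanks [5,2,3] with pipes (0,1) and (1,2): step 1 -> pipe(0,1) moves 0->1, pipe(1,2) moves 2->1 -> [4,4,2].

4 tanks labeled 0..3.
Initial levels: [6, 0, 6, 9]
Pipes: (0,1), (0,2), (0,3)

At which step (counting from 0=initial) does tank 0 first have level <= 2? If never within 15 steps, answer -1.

Answer: -1

Derivation:
Step 1: flows [0->1,0=2,3->0] -> levels [6 1 6 8]
Step 2: flows [0->1,0=2,3->0] -> levels [6 2 6 7]
Step 3: flows [0->1,0=2,3->0] -> levels [6 3 6 6]
Step 4: flows [0->1,0=2,0=3] -> levels [5 4 6 6]
Step 5: flows [0->1,2->0,3->0] -> levels [6 5 5 5]
Step 6: flows [0->1,0->2,0->3] -> levels [3 6 6 6]
Step 7: flows [1->0,2->0,3->0] -> levels [6 5 5 5]
  -> period-2 cycle (repeats step 5); tank 0 never drops to <=2
Tank 0 never reaches <=2 within 15 steps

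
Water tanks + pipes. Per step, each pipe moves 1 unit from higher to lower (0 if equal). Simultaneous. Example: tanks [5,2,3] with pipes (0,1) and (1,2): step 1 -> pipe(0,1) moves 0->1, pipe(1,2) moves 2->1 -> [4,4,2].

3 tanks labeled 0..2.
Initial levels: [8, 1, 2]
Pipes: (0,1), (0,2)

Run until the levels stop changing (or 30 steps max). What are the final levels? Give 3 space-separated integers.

Step 1: flows [0->1,0->2] -> levels [6 2 3]
Step 2: flows [0->1,0->2] -> levels [4 3 4]
Step 3: flows [0->1,0=2] -> levels [3 4 4]
Step 4: flows [1->0,2->0] -> levels [5 3 3]
Step 5: flows [0->1,0->2] -> levels [3 4 4]
  -> period-2 cycle: step 5 state = step 3 state; never stabilizes
  -> state at step 30: (30-3) mod 2 = 1, same as step 4 -> [5 3 3]

Answer: 5 3 3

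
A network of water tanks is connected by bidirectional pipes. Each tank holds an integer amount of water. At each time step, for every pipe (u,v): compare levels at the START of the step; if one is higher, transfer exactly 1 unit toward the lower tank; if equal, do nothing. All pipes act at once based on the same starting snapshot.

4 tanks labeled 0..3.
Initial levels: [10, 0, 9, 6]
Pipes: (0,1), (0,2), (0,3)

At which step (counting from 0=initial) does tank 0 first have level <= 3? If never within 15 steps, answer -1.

Step 1: flows [0->1,0->2,0->3] -> levels [7 1 10 7]
Step 2: flows [0->1,2->0,0=3] -> levels [7 2 9 7]
Step 3: flows [0->1,2->0,0=3] -> levels [7 3 8 7]
Step 4: flows [0->1,2->0,0=3] -> levels [7 4 7 7]
Step 5: flows [0->1,0=2,0=3] -> levels [6 5 7 7]
Step 6: flows [0->1,2->0,3->0] -> levels [7 6 6 6]
Step 7: flows [0->1,0->2,0->3] -> levels [4 7 7 7]
Step 8: flows [1->0,2->0,3->0] -> levels [7 6 6 6]
  -> period-2 cycle (repeats step 6); tank 0 never drops to <=3
Tank 0 never reaches <=3 within 15 steps

Answer: -1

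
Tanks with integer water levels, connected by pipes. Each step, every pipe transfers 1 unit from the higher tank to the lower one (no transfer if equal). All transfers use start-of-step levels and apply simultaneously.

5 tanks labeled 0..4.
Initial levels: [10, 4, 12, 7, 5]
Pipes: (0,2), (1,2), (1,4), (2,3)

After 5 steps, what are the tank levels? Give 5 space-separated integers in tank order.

Step 1: flows [2->0,2->1,4->1,2->3] -> levels [11 6 9 8 4]
Step 2: flows [0->2,2->1,1->4,2->3] -> levels [10 6 8 9 5]
Step 3: flows [0->2,2->1,1->4,3->2] -> levels [9 6 9 8 6]
Step 4: flows [0=2,2->1,1=4,2->3] -> levels [9 7 7 9 6]
Step 5: flows [0->2,1=2,1->4,3->2] -> levels [8 6 9 8 7]

Answer: 8 6 9 8 7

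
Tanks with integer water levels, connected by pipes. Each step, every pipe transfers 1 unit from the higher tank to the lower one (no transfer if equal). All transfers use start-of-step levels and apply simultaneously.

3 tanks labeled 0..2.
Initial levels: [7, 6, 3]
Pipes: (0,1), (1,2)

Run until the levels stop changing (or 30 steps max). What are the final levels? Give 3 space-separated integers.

Step 1: flows [0->1,1->2] -> levels [6 6 4]
Step 2: flows [0=1,1->2] -> levels [6 5 5]
Step 3: flows [0->1,1=2] -> levels [5 6 5]
Step 4: flows [1->0,1->2] -> levels [6 4 6]
Step 5: flows [0->1,2->1] -> levels [5 6 5]
  -> period-2 cycle: step 5 state = step 3 state; never stabilizes
  -> state at step 30: (30-3) mod 2 = 1, same as step 4 -> [6 4 6]

Answer: 6 4 6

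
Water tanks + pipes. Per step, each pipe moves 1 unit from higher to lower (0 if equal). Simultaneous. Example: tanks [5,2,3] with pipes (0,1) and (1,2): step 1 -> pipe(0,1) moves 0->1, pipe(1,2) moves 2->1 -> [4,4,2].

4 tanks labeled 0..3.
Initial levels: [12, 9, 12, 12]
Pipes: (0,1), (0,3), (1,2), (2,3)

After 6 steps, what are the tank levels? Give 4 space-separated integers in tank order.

Step 1: flows [0->1,0=3,2->1,2=3] -> levels [11 11 11 12]
Step 2: flows [0=1,3->0,1=2,3->2] -> levels [12 11 12 10]
Step 3: flows [0->1,0->3,2->1,2->3] -> levels [10 13 10 12]
Step 4: flows [1->0,3->0,1->2,3->2] -> levels [12 11 12 10]
  -> period-2 cycle: step 4 state = step 2 state
  -> state at step 6: (6-2) mod 2 = 0, same as step 2 -> [12 11 12 10]

Answer: 12 11 12 10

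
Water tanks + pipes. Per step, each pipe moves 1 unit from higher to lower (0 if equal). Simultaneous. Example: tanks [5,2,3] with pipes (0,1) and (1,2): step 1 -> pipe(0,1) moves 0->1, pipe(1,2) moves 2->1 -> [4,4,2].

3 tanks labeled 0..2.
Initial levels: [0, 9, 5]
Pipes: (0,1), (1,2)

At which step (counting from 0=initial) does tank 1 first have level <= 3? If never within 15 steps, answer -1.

Step 1: flows [1->0,1->2] -> levels [1 7 6]
Step 2: flows [1->0,1->2] -> levels [2 5 7]
Step 3: flows [1->0,2->1] -> levels [3 5 6]
Step 4: flows [1->0,2->1] -> levels [4 5 5]
Step 5: flows [1->0,1=2] -> levels [5 4 5]
Step 6: flows [0->1,2->1] -> levels [4 6 4]
Step 7: flows [1->0,1->2] -> levels [5 4 5]
  -> period-2 cycle (repeats step 5); tank 1 never drops to <=3
Tank 1 never reaches <=3 within 15 steps

Answer: -1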